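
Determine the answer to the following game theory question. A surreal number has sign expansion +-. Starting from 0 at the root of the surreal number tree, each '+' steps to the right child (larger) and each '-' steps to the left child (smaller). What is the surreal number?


Sign expansion: +-
Rule: track bounds (lo, hi), initially (-inf, +inf). On '+', the current value becomes lo and we move to the simplest number in (value, hi): value + 1 if hi = +inf, otherwise the midpoint (value + hi)/2. On '-', the current value becomes hi and we move to value - 1 if lo = -inf, otherwise the midpoint (lo + value)/2.
Start at 0.
Step 1: sign = +, move right. Bounds: (0, +inf). Value = 1
Step 2: sign = -, move left. Bounds: (0, 1). Value = 1/2
The surreal number with sign expansion +- is 1/2.

1/2


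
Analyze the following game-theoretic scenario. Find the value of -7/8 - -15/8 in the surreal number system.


x = -7/8, y = -15/8
Converting to common denominator: 8
x = -7/8, y = -15/8
x - y = -7/8 - -15/8 = 1

1


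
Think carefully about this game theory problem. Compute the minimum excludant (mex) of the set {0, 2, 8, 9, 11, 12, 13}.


Set = {0, 2, 8, 9, 11, 12, 13}
0 is in the set.
1 is NOT in the set. This is the mex.
mex = 1

1


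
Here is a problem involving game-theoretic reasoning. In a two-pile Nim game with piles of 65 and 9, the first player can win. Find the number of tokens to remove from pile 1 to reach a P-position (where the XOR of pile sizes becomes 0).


Piles: 65 and 9
Current XOR: 65 XOR 9 = 72 (non-zero, so this is an N-position).
To make the XOR zero, we need to find a move that balances the piles.
For pile 1 (size 65): target = 65 XOR 72 = 9
We reduce pile 1 from 65 to 9.
Tokens removed: 65 - 9 = 56
Verification: 9 XOR 9 = 0

56


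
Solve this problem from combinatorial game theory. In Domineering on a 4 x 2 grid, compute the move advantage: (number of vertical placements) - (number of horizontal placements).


Board is 4 x 2 (rows x cols).
Left (vertical) placements: (rows-1) * cols = 3 * 2 = 6
Right (horizontal) placements: rows * (cols-1) = 4 * 1 = 4
Advantage = Left - Right = 6 - 4 = 2

2


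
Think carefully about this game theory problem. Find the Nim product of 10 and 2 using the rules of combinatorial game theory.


Nim multiplication is bilinear over XOR: (u XOR v) * w = (u*w) XOR (v*w).
So we split each operand into its bit components and XOR the pairwise Nim products.
10 = 2 + 8 (as XOR of powers of 2).
2 = 2 (as XOR of powers of 2).
Using the standard Nim-product table on single bits:
  2*2 = 3,   2*4 = 8,   2*8 = 12,
  4*4 = 6,   4*8 = 11,  8*8 = 13,
and  1*x = x (identity), k*l = l*k (commutative).
Pairwise Nim products:
  2 * 2 = 3
  8 * 2 = 12
XOR them: 3 XOR 12 = 15.
Result: 10 * 2 = 15 (in Nim).

15


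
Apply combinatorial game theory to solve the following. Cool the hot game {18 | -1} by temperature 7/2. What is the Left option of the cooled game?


Original game: {18 | -1} (a switch {a | b} with a > b).
Cooling by t (for t below the temperature (a - b)/2 = 19/2) taxes each move by t: {a | b} cooled by t is {a - t | b + t}.
Cooling amount: t = 7/2
Cooled Left option: 18 - 7/2 = 29/2
Cooled Right option: -1 + 7/2 = 5/2
Cooled game: {29/2 | 5/2}
Left option = 29/2

29/2


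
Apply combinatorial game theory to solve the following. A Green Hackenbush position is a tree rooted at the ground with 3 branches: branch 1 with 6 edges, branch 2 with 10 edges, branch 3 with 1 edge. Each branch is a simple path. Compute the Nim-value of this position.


The tree has 3 branches from the ground vertex.
In Green Hackenbush, the Nim-value of a simple path of length k is k.
Branch 1: length 6, Nim-value = 6
Branch 2: length 10, Nim-value = 10
Branch 3: length 1, Nim-value = 1
Total Nim-value = XOR of all branch values:
0 XOR 6 = 6
6 XOR 10 = 12
12 XOR 1 = 13
Nim-value of the tree = 13

13


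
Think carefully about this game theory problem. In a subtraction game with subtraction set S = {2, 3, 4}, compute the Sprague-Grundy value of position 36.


The subtraction set is S = {2, 3, 4}.
G(k) = mex{ G(k - s) : s in S, s <= k }. We compute iteratively: G(0) = 0.
G(1) = mex({}) = 0
G(2) = mex({0}) = 1
G(3) = mex({0}) = 1
G(4) = mex({0, 1}) = 2
G(5) = mex({0, 1}) = 2
G(6) = mex({1, 2}) = 0
G(7) = mex({1, 2}) = 0
G(8) = mex({0, 2}) = 1
G(9) = mex({0, 2}) = 1
Observe that G(6)..G(9) = 0, 0, 1, 1 repeats G(0)..G(3) = 0, 0, 1, 1.
For k >= max(S) = 4, G(k) is determined by the previous 4 values G(k-4)..G(k-1); a window of 4 consecutive values has recurred shifted by 6, so by induction G(k + 6) = G(k) for all k >= 0: the sequence is periodic from the start with period 6.
One period: G(0..5) = 0, 0, 1, 1, 2, 2.
36 mod 6 = 0, so G(36) = G(0) = 0.

0


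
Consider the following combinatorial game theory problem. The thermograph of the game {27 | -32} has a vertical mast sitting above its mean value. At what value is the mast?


Game = {27 | -32}, a switch {a | b} with numbers a > b.
Its thermograph has left wall a - t and right wall b + t, which meet at t = (a - b)/2, where both equal (a + b)/2. So the mast (mean value) is at (a + b)/2.
Mean = (27 + (-32))/2 = -5/2 = -5/2

-5/2


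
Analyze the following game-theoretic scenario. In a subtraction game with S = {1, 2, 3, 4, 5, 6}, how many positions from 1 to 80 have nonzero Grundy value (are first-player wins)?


Subtraction set S = {1, 2, 3, 4, 5, 6}, so G(n) = n mod 7.
G(n) = 0 when n is a multiple of 7.
Multiples of 7 in [1, 80]: 11
N-positions (nonzero Grundy) = 80 - 11 = 69

69


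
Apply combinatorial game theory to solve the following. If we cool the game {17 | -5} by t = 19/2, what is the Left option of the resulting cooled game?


Original game: {17 | -5} (a switch {a | b} with a > b).
Cooling by t (for t below the temperature (a - b)/2 = 11) taxes each move by t: {a | b} cooled by t is {a - t | b + t}.
Cooling amount: t = 19/2
Cooled Left option: 17 - 19/2 = 15/2
Cooled Right option: -5 + 19/2 = 9/2
Cooled game: {15/2 | 9/2}
Left option = 15/2

15/2


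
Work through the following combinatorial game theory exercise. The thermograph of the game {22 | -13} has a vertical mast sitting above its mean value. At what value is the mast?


Game = {22 | -13}, a switch {a | b} with numbers a > b.
Its thermograph has left wall a - t and right wall b + t, which meet at t = (a - b)/2, where both equal (a + b)/2. So the mast (mean value) is at (a + b)/2.
Mean = (22 + (-13))/2 = 9/2 = 9/2

9/2


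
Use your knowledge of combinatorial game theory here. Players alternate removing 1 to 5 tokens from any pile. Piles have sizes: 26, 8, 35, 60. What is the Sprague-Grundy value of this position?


Subtraction set: {1, 2, 3, 4, 5}
For this subtraction set, G(n) = n mod 6 (period = max + 1 = 6).
Pile 1 (size 26): G(26) = 26 mod 6 = 2
Pile 2 (size 8): G(8) = 8 mod 6 = 2
Pile 3 (size 35): G(35) = 35 mod 6 = 5
Pile 4 (size 60): G(60) = 60 mod 6 = 0
Total Grundy value = XOR of all: 2 XOR 2 XOR 5 XOR 0 = 5

5


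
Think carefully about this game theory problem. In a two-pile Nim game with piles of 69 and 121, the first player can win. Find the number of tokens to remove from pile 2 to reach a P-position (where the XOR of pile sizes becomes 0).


Piles: 69 and 121
Current XOR: 69 XOR 121 = 60 (non-zero, so this is an N-position).
To make the XOR zero, we need to find a move that balances the piles.
For pile 2 (size 121): target = 121 XOR 60 = 69
We reduce pile 2 from 121 to 69.
Tokens removed: 121 - 69 = 52
Verification: 69 XOR 69 = 0

52


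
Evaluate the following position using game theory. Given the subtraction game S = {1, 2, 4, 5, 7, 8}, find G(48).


The subtraction set is S = {1, 2, 4, 5, 7, 8}.
G(k) = mex{ G(k - s) : s in S, s <= k }. We compute iteratively: G(0) = 0.
G(1) = mex({0}) = 1
G(2) = mex({0, 1}) = 2
G(3) = mex({1, 2}) = 0
G(4) = mex({0, 2}) = 1
G(5) = mex({0, 1}) = 2
G(6) = mex({1, 2}) = 0
G(7) = mex({0, 2}) = 1
G(8) = mex({0, 1}) = 2
G(9) = mex({1, 2}) = 0
G(10) = mex({0, 2}) = 1
Observe that G(3)..G(10) = 0, 1, 2, 0, 1, 2, 0, 1 repeats G(0)..G(7) = 0, 1, 2, 0, 1, 2, 0, 1.
For k >= max(S) = 8, G(k) is determined by the previous 8 values G(k-8)..G(k-1); a window of 8 consecutive values has recurred shifted by 3, so by induction G(k + 3) = G(k) for all k >= 0: the sequence is periodic from the start with period 3.
One period: G(0..2) = 0, 1, 2.
48 mod 3 = 0, so G(48) = G(0) = 0.

0


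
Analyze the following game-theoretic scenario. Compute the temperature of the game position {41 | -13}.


The game is {41 | -13}, a switch {a | b} with numbers a > b.
Cooling {a | b} by t gives {a - t | b + t}, which stops being hot when a - t = b + t, i.e. at t = (a - b)/2. So the temperature of a switch is (a - b)/2.
Temperature = (Left option - Right option) / 2
= (41 - (-13)) / 2
= 54 / 2
= 27

27


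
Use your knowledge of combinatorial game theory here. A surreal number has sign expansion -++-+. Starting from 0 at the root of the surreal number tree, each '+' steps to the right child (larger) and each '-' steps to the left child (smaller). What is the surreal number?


Sign expansion: -++-+
Rule: track bounds (lo, hi), initially (-inf, +inf). On '+', the current value becomes lo and we move to the simplest number in (value, hi): value + 1 if hi = +inf, otherwise the midpoint (value + hi)/2. On '-', the current value becomes hi and we move to value - 1 if lo = -inf, otherwise the midpoint (lo + value)/2.
Start at 0.
Step 1: sign = -, move left. Bounds: (-inf, 0). Value = -1
Step 2: sign = +, move right. Bounds: (-1, 0). Value = -1/2
Step 3: sign = +, move right. Bounds: (-1/2, 0). Value = -1/4
Step 4: sign = -, move left. Bounds: (-1/2, -1/4). Value = -3/8
Step 5: sign = +, move right. Bounds: (-3/8, -1/4). Value = -5/16
The surreal number with sign expansion -++-+ is -5/16.

-5/16


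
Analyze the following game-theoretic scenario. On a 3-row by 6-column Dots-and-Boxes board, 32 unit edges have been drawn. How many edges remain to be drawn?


Grid: 3 x 6 boxes, i.e. 4 rows and 7 columns of dots.
Horizontal edges: (rows + 1) * cols = 4 * 6 = 24
Vertical edges: rows * (cols + 1) = 3 * 7 = 21
Total edges: 24 + 21 = 45
Edges drawn: 32
Remaining: 45 - 32 = 13

13


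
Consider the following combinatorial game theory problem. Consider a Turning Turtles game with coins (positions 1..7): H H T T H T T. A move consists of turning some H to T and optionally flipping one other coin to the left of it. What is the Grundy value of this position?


Coins: H H T T H T T
Key fact: a single head at position k behaves exactly like a Nim heap of size k (turning it to T and optionally flipping a coin at j < k corresponds to moving the heap from k to j, or to 0), and heads combine as a disjunctive sum (two heads at the same place would cancel, matching j XOR j = 0). So the Nim-value is the XOR of the 1-indexed positions of the heads.
Face-up positions (1-indexed): [1, 2, 5]
XOR 0 with 1: 0 XOR 1 = 1
XOR 1 with 2: 1 XOR 2 = 3
XOR 3 with 5: 3 XOR 5 = 6
Nim-value = 6

6


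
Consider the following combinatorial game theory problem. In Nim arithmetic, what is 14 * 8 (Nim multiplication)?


Nim multiplication is bilinear over XOR: (u XOR v) * w = (u*w) XOR (v*w).
So we split each operand into its bit components and XOR the pairwise Nim products.
14 = 2 + 4 + 8 (as XOR of powers of 2).
8 = 8 (as XOR of powers of 2).
Using the standard Nim-product table on single bits:
  2*2 = 3,   2*4 = 8,   2*8 = 12,
  4*4 = 6,   4*8 = 11,  8*8 = 13,
and  1*x = x (identity), k*l = l*k (commutative).
Pairwise Nim products:
  2 * 8 = 12
  4 * 8 = 11
  8 * 8 = 13
XOR them: 12 XOR 11 XOR 13 = 10.
Result: 14 * 8 = 10 (in Nim).

10


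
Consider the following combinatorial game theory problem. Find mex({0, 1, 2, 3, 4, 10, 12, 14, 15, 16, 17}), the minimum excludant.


Set = {0, 1, 2, 3, 4, 10, 12, 14, 15, 16, 17}
0 is in the set.
1 is in the set.
2 is in the set.
3 is in the set.
4 is in the set.
5 is NOT in the set. This is the mex.
mex = 5

5


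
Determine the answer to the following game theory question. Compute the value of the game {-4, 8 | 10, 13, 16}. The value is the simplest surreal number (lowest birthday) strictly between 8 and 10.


Left options: {-4, 8}, max = 8
Right options: {10, 13, 16}, min = 10
All options are numbers and max(Left) < min(Right), so by the simplicity theorem the value is the simplest (earliest-born) number strictly between 8 and 10.
The only integer strictly between 8 and 10 is 9.
No non-integer in the interval can be simpler: if x is a non-integer in the interval, then floor(x) or ceil(x) also lies in the interval (the interval contains an integer), and both are proper prefixes of x's sign expansion, i.e. born earlier. So the game value is 9.
Game value = 9

9


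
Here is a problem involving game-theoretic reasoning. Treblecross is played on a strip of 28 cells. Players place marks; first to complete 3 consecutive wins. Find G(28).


Treblecross: place X on empty cells; 3-in-a-row wins.
Playing within two cells of an existing X lets the opponent win at once, so sensible play treats the cells i-2..i+2 around each X as dead. The player left with no safe cell loses, so this is a normal-play take-away game on strips of safe cells.
Placing X at cell i (0-indexed) of a strip of k safe cells leaves independent strips of sizes max(0, i-2) and max(0, k-i-3). Hence G(k) = mex{ G(max(0,i-2)) XOR G(max(0,k-i-3)) : 0 <= i < k }, with G(0) = 0.
G(1): splits (0,0):0^0=0 -> mex({0}) = 1
G(2): splits (0,0):0^0=0 -> mex({0}) = 1
G(3): splits (0,0):0^0=0 -> mex({0}) = 1
G(4): splits (0,1):0^1=1 (0,0):0^0=0 -> mex({0, 1}) = 2
G(5): splits (0,2):0^1=1 (0,1):0^1=1 (0,0):0^0=0 -> mex({0, 1}) = 2
G(6) = mex({1}) = 0
G(7) = mex({0, 1, 2}) = 3
G(8) = mex({0, 1, 2}) = 3
G(9) = mex({0, 2}) = 1
G(10) = mex({0, 2, 3}) = 1
G(11) = mex({0, 3}) = 1
G(12) = mex({1, 3}) = 0
G(13) = mex({0, 1, 2, 3}) = 4
G(14) = mex({0, 1, 2}) = 3
G(15) = mex({0, 1, 2}) = 3
G(16) = mex({0, 1, 2, 4}) = 3
G(17) = mex({0, 1, 3, 4}) = 2
G(18) = mex({0, 1, 3, 4}) = 2
G(19) = mex({0, 1, 3, 5}) = 2
G(20) = mex({0, 1, 2, 3, 5}) = 4
G(21) = mex({0, 1, 2, 3, 5}) = 4
G(22) = mex({1, 2, 6}) = 0
G(23) = mex({0, 1, 2, 3, 4, 6}) = 5
G(24) = mex({0, 1, 2, 3, 4}) = 5
G(25) = mex({0, 1, 3, 4, 7}) = 2
G(26) = mex({0, 1, 3, 4, 5, 7}) = 2
G(27) = mex({0, 1, 3, 5}) = 2
G(28) = mex({0, 1, 2, 5}) = 3
Therefore G(28) = 3.

3


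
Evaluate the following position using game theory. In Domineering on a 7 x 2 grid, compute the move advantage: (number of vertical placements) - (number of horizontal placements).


Board is 7 x 2 (rows x cols).
Left (vertical) placements: (rows-1) * cols = 6 * 2 = 12
Right (horizontal) placements: rows * (cols-1) = 7 * 1 = 7
Advantage = Left - Right = 12 - 7 = 5

5


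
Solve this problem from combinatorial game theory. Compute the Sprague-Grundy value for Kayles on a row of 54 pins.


Kayles: a move removes 1 or 2 adjacent pins from a contiguous row.
Removing pins from a row of k leaves two independent rows (a, b) with a + b = k - 1 (one pin) or a + b = k - 2 (two pins); an end removal gives a = 0.
By Sprague-Grundy, G(k) = mex{ G(a) XOR G(b) } over all these splits. G(0) = 0.
G(1): splits (0,0):0^0=0 -> mex({0}) = 1
G(2): splits (0,1):0^1=1 (0,0):0^0=0 -> mex({0, 1}) = 2
G(3): splits (0,2):0^2=2 (1,1):1^1=0 (0,1):0^1=1 -> mex({0, 1, 2}) = 3
G(4): splits (0,3):0^3=3 (1,2):1^2=3 (0,2):0^2=2 (1,1):1^1=0 -> mex({0, 2, 3}) = 1
G(5): splits (0,4):0^1=1 (1,3):1^3=2 (2,2):2^2=0 (0,3):0^3=3 (1,2):1^2=3 -> mex({0, 1, 2, 3}) = 4
G(6) = mex({0, 1, 2, 4}) = 3
G(7) = mex({0, 1, 3, 4, 5}) = 2
G(8) = mex({0, 2, 3, 5, 6}) = 1
G(9) = mex({0, 1, 2, 3, 6, 7}) = 4
G(10) = mex({0, 1, 3, 4, 5, 7}) = 2
G(11) = mex({0, 1, 2, 3, 4, 5}) = 6
G(12) = mex({0, 1, 2, 3, 5, 6, 7}) = 4
G(13) = mex({0, 2, 3, 4, 6, 7}) = 1
G(14) = mex({0, 1, 4, 5, 6, 7}) = 2
G(15) = mex({0, 1, 2, 3, 4, 5, 6}) = 7
G(16) = mex({0, 2, 3, 5, 6, 7}) = 1
G(17) = mex({0, 1, 2, 3, 5, 6, 7}) = 4
G(18) = mex({0, 1, 2, 4, 5, 6}) = 3
G(19) = mex({0, 1, 3, 4, 5, 7}) = 2
G(20) = mex({0, 2, 3, 4, 5, 6, 7}) = 1
G(21) = mex({0, 1, 2, 3, 5, 6, 7}) = 4
G(22) = mex({0, 1, 2, 3, 4, 5, 7}) = 6
G(23) = mex({0, 1, 2, 3, 4, 5, 6}) = 7
G(24) = mex({0, 1, 2, 3, 5, 6, 7}) = 4
G(25) = mex({0, 2, 3, 4, 6, 7}) = 1
G(26) = mex({0, 1, 3, 4, 5, 6, 7}) = 2
G(27) = mex({0, 1, 2, 3, 4, 5, 6, 7}) = 8
G(28) = mex({0, 1, 2, 3, 4, 6, 7, 8}) = 5
G(29) = mex({0, 1, 2, 3, 5, 6, 7, 8, 9}) = 4
G(30) = mex({0, 1, 2, 3, 4, 5, 6, 9, 10}) = 7
G(31) = mex({0, 1, 3, 4, 5, 7, 10, 11}) = 2
G(32) = mex({0, 2, 3, 4, 5, 6, 7, 9, 11}) = 1
G(33) = mex({0, 1, 2, 3, 4, 5, 6, 7, 9, 12}) = 8
G(34) = mex({0, 1, 2, 3, 4, 5, 7, 8, 11, 12}) = 6
G(35) = mex({0, 1, 2, 3, 4, 5, 6, 8, 9, 10, 11}) = 7
G(36) = mex({0, 1, 2, 3, 5, 6, 7, 9, 10}) = 4
G(37) = mex({0, 2, 3, 4, 6, 7, 9, 10, 11, 12}) = 1
G(38) = mex({0, 1, 3, 4, 5, 6, 7, 9, 10, 11, 12}) = 2
G(39) = mex({0, 1, 2, 4, 5, 6, 7, 9, 10, 12, 14}) = 3
G(40) = mex({0, 2, 3, 4, 6, 7, 11, 12, 14}) = 1
G(41) = mex({0, 1, 2, 3, 5, 6, 7, 9, 10, 11, 12}) = 4
G(42) = mex({0, 1, 2, 3, 4, 5, 6, 9, 10}) = 7
G(43) = mex({0, 1, 3, 4, 5, 7, 9, 10, 12, 15}) = 2
G(44) = mex({0, 2, 3, 4, 5, 6, 7, 9, 10, 12, 15}) = 1
G(45) = mex({0, 1, 2, 3, 4, 5, 6, 7, 9, 10, 12, 14}) = 8
G(46) = mex({0, 1, 3, 4, 5, 7, 8, 11, 12, 14}) = 2
G(47) = mex({0, 1, 2, 3, 4, 5, 6, 8, 9, 10, 11, 12}) = 7
G(48) = mex({0, 1, 2, 3, 5, 6, 7, 9, 10}) = 4
G(49) = mex({0, 2, 3, 4, 6, 7, 9, 10, 11, 12, 15}) = 1
G(50) = mex({0, 1, 4, 5, 6, 7, 9, 11, 12, 14, 15}) = 2
G(51) = mex({0, 1, 2, 3, 4, 5, 6, 7, 9, 12, 14, 15}) = 8
G(52) = mex({0, 2, 3, 4, 5, 6, 7, 8, 11, 12, 15}) = 1
G(53) = mex({0, 1, 2, 3, 5, 6, 7, 8, 9, 10, 11, 12}) = 4
G(54) = mex({0, 1, 2, 3, 4, 5, 6, 9, 10}) = 7
Therefore G(54) = 7.

7


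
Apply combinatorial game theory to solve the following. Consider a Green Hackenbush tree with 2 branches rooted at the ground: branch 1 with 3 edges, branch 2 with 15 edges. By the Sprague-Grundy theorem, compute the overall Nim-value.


The tree has 2 branches from the ground vertex.
In Green Hackenbush, the Nim-value of a simple path of length k is k.
Branch 1: length 3, Nim-value = 3
Branch 2: length 15, Nim-value = 15
Total Nim-value = XOR of all branch values:
0 XOR 3 = 3
3 XOR 15 = 12
Nim-value of the tree = 12

12


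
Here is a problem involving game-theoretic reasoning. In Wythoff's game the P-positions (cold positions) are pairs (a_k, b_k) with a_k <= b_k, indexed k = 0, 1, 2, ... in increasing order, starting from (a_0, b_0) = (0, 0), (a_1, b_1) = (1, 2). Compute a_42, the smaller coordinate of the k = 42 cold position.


By Wythoff's theorem, a_k = floor(k * phi) and b_k = floor(k * phi^2) = a_k + k, where phi = (1 + sqrt(5))/2 is the golden ratio.
phi = (1 + sqrt(5))/2 = 1.618034
k = 42
k * phi = 42 * 1.618034 = 67.957428
a_42 = floor(k * phi) = 67

67


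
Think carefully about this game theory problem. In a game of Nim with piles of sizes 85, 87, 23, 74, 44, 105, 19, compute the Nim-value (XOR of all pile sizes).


We need the XOR (exclusive or) of all pile sizes.
After XOR-ing pile 1 (size 85): 0 XOR 85 = 85
After XOR-ing pile 2 (size 87): 85 XOR 87 = 2
After XOR-ing pile 3 (size 23): 2 XOR 23 = 21
After XOR-ing pile 4 (size 74): 21 XOR 74 = 95
After XOR-ing pile 5 (size 44): 95 XOR 44 = 115
After XOR-ing pile 6 (size 105): 115 XOR 105 = 26
After XOR-ing pile 7 (size 19): 26 XOR 19 = 9
The Nim-value of this position is 9.

9


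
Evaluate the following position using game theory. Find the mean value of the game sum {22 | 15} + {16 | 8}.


G1 = {22 | 15}, G2 = {16 | 8}
Each is a switch {a | b} with numbers a > b; its mean value is (a + b)/2, and mean value is additive over game sums: m(G1 + G2) = m(G1) + m(G2).
Mean of G1 = (22 + (15))/2 = 37/2 = 37/2
Mean of G2 = (16 + (8))/2 = 24/2 = 12
Mean of G1 + G2 = 37/2 + 12 = 61/2

61/2


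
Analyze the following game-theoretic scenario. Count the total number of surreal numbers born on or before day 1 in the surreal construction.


Day 0: {|} = 0 is born. Count = 1.
Day n: the number of surreal numbers born by day n is 2^(n+1) - 1.
By day 0: 2^1 - 1 = 1
By day 1: 2^2 - 1 = 3
By day 1: 3 surreal numbers.

3


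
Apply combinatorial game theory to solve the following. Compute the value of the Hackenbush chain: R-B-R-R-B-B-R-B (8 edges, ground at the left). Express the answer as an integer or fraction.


Edges (from ground): R-B-R-R-B-B-R-B
By Berlekamp's sign-expansion rule, a Blue-Red Hackenbush stalk has the value of the surreal number whose sign sequence is the edge sequence with B -> + and R -> -.
Sign sequence: -+--++-+
Trace the sign expansion in the surreal number tree, starting from 0:
Edge 1: R (sign -) -> bounds (-inf, 0), value = -1
Edge 2: B (sign +) -> bounds (-1, 0), value = -1/2
Edge 3: R (sign -) -> bounds (-1, -1/2), value = -3/4
Edge 4: R (sign -) -> bounds (-1, -3/4), value = -7/8
Edge 5: B (sign +) -> bounds (-7/8, -3/4), value = -13/16
Edge 6: B (sign +) -> bounds (-13/16, -3/4), value = -25/32
Edge 7: R (sign -) -> bounds (-13/16, -25/32), value = -51/64
Edge 8: B (sign +) -> bounds (-51/64, -25/32), value = -101/128
Game value = -101/128

-101/128


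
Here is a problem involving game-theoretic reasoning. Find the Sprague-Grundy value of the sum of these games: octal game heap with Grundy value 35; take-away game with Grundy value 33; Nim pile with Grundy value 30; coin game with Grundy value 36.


By the Sprague-Grundy theorem, the Grundy value of a sum of games is the XOR of individual Grundy values.
octal game heap: Grundy value = 35. Running XOR: 0 XOR 35 = 35
take-away game: Grundy value = 33. Running XOR: 35 XOR 33 = 2
Nim pile: Grundy value = 30. Running XOR: 2 XOR 30 = 28
coin game: Grundy value = 36. Running XOR: 28 XOR 36 = 56
The combined Grundy value is 56.

56


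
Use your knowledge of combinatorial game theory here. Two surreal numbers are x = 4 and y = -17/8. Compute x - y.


x = 4, y = -17/8
Converting to common denominator: 8
x = 32/8, y = -17/8
x - y = 4 - -17/8 = 49/8

49/8


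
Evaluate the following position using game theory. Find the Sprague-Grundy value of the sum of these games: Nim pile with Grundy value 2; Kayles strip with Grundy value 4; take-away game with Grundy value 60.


By the Sprague-Grundy theorem, the Grundy value of a sum of games is the XOR of individual Grundy values.
Nim pile: Grundy value = 2. Running XOR: 0 XOR 2 = 2
Kayles strip: Grundy value = 4. Running XOR: 2 XOR 4 = 6
take-away game: Grundy value = 60. Running XOR: 6 XOR 60 = 58
The combined Grundy value is 58.

58


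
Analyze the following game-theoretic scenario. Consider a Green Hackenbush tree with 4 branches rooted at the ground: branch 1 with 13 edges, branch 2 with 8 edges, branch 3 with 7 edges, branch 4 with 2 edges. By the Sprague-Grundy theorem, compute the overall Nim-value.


The tree has 4 branches from the ground vertex.
In Green Hackenbush, the Nim-value of a simple path of length k is k.
Branch 1: length 13, Nim-value = 13
Branch 2: length 8, Nim-value = 8
Branch 3: length 7, Nim-value = 7
Branch 4: length 2, Nim-value = 2
Total Nim-value = XOR of all branch values:
0 XOR 13 = 13
13 XOR 8 = 5
5 XOR 7 = 2
2 XOR 2 = 0
Nim-value of the tree = 0

0


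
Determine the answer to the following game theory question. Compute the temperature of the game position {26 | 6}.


The game is {26 | 6}, a switch {a | b} with numbers a > b.
Cooling {a | b} by t gives {a - t | b + t}, which stops being hot when a - t = b + t, i.e. at t = (a - b)/2. So the temperature of a switch is (a - b)/2.
Temperature = (Left option - Right option) / 2
= (26 - (6)) / 2
= 20 / 2
= 10

10


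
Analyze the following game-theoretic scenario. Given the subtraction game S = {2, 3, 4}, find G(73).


The subtraction set is S = {2, 3, 4}.
G(k) = mex{ G(k - s) : s in S, s <= k }. We compute iteratively: G(0) = 0.
G(1) = mex({}) = 0
G(2) = mex({0}) = 1
G(3) = mex({0}) = 1
G(4) = mex({0, 1}) = 2
G(5) = mex({0, 1}) = 2
G(6) = mex({1, 2}) = 0
G(7) = mex({1, 2}) = 0
G(8) = mex({0, 2}) = 1
G(9) = mex({0, 2}) = 1
Observe that G(6)..G(9) = 0, 0, 1, 1 repeats G(0)..G(3) = 0, 0, 1, 1.
For k >= max(S) = 4, G(k) is determined by the previous 4 values G(k-4)..G(k-1); a window of 4 consecutive values has recurred shifted by 6, so by induction G(k + 6) = G(k) for all k >= 0: the sequence is periodic from the start with period 6.
One period: G(0..5) = 0, 0, 1, 1, 2, 2.
73 mod 6 = 1, so G(73) = G(1) = 0.

0


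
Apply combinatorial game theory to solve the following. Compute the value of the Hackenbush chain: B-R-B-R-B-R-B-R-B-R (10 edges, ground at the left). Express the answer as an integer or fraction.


Edges (from ground): B-R-B-R-B-R-B-R-B-R
By Berlekamp's sign-expansion rule, a Blue-Red Hackenbush stalk has the value of the surreal number whose sign sequence is the edge sequence with B -> + and R -> -.
Sign sequence: +-+-+-+-+-
Trace the sign expansion in the surreal number tree, starting from 0:
Edge 1: B (sign +) -> bounds (0, +inf), value = 1
Edge 2: R (sign -) -> bounds (0, 1), value = 1/2
Edge 3: B (sign +) -> bounds (1/2, 1), value = 3/4
Edge 4: R (sign -) -> bounds (1/2, 3/4), value = 5/8
Edge 5: B (sign +) -> bounds (5/8, 3/4), value = 11/16
Edge 6: R (sign -) -> bounds (5/8, 11/16), value = 21/32
Edge 7: B (sign +) -> bounds (21/32, 11/16), value = 43/64
Edge 8: R (sign -) -> bounds (21/32, 43/64), value = 85/128
Edge 9: B (sign +) -> bounds (85/128, 43/64), value = 171/256
Edge 10: R (sign -) -> bounds (85/128, 171/256), value = 341/512
Game value = 341/512

341/512


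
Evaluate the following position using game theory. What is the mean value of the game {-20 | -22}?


Game = {-20 | -22}, a switch {a | b} with numbers a > b.
Its thermograph has left wall a - t and right wall b + t, which meet at t = (a - b)/2, where both equal (a + b)/2. So the mast (mean value) is at (a + b)/2.
Mean = (-20 + (-22))/2 = -42/2 = -21

-21


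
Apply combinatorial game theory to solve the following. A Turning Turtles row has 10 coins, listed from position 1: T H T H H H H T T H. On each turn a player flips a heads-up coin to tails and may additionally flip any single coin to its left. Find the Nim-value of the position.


Coins: T H T H H H H T T H
Key fact: a single head at position k behaves exactly like a Nim heap of size k (turning it to T and optionally flipping a coin at j < k corresponds to moving the heap from k to j, or to 0), and heads combine as a disjunctive sum (two heads at the same place would cancel, matching j XOR j = 0). So the Nim-value is the XOR of the 1-indexed positions of the heads.
Face-up positions (1-indexed): [2, 4, 5, 6, 7, 10]
XOR 0 with 2: 0 XOR 2 = 2
XOR 2 with 4: 2 XOR 4 = 6
XOR 6 with 5: 6 XOR 5 = 3
XOR 3 with 6: 3 XOR 6 = 5
XOR 5 with 7: 5 XOR 7 = 2
XOR 2 with 10: 2 XOR 10 = 8
Nim-value = 8

8


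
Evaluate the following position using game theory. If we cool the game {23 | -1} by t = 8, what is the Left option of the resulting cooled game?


Original game: {23 | -1} (a switch {a | b} with a > b).
Cooling by t (for t below the temperature (a - b)/2 = 12) taxes each move by t: {a | b} cooled by t is {a - t | b + t}.
Cooling amount: t = 8
Cooled Left option: 23 - 8 = 15
Cooled Right option: -1 + 8 = 7
Cooled game: {15 | 7}
Left option = 15

15


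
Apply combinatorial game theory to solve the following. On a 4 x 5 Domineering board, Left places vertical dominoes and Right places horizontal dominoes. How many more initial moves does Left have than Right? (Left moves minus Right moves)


Board is 4 x 5 (rows x cols).
Left (vertical) placements: (rows-1) * cols = 3 * 5 = 15
Right (horizontal) placements: rows * (cols-1) = 4 * 4 = 16
Advantage = Left - Right = 15 - 16 = -1

-1


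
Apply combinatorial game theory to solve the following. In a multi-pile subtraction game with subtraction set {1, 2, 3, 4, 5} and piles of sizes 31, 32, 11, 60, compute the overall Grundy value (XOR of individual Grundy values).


Subtraction set: {1, 2, 3, 4, 5}
For this subtraction set, G(n) = n mod 6 (period = max + 1 = 6).
Pile 1 (size 31): G(31) = 31 mod 6 = 1
Pile 2 (size 32): G(32) = 32 mod 6 = 2
Pile 3 (size 11): G(11) = 11 mod 6 = 5
Pile 4 (size 60): G(60) = 60 mod 6 = 0
Total Grundy value = XOR of all: 1 XOR 2 XOR 5 XOR 0 = 6

6


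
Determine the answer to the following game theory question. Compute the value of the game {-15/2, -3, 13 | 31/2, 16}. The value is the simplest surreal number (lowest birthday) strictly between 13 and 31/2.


Left options: {-15/2, -3, 13}, max = 13
Right options: {31/2, 16}, min = 31/2
All options are numbers and max(Left) < min(Right), so by the simplicity theorem the value is the simplest (earliest-born) number strictly between 13 and 31/2.
Integers 14 through 15 all lie strictly between 13 and 31/2.
Among integers, the simplest (lowest birthday = smallest |n|; 0 is born on day 0, +-n on day n) is 14.
No non-integer in the interval can be simpler: if x is a non-integer in the interval, then floor(x) or ceil(x) also lies in the interval (the interval contains an integer), and both are proper prefixes of x's sign expansion, i.e. born earlier. So the game value is 14.
Game value = 14

14


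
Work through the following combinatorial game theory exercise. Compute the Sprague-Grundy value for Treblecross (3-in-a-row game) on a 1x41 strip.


Treblecross: place X on empty cells; 3-in-a-row wins.
Playing within two cells of an existing X lets the opponent win at once, so sensible play treats the cells i-2..i+2 around each X as dead. The player left with no safe cell loses, so this is a normal-play take-away game on strips of safe cells.
Placing X at cell i (0-indexed) of a strip of k safe cells leaves independent strips of sizes max(0, i-2) and max(0, k-i-3). Hence G(k) = mex{ G(max(0,i-2)) XOR G(max(0,k-i-3)) : 0 <= i < k }, with G(0) = 0.
G(1): splits (0,0):0^0=0 -> mex({0}) = 1
G(2): splits (0,0):0^0=0 -> mex({0}) = 1
G(3): splits (0,0):0^0=0 -> mex({0}) = 1
G(4): splits (0,1):0^1=1 (0,0):0^0=0 -> mex({0, 1}) = 2
G(5): splits (0,2):0^1=1 (0,1):0^1=1 (0,0):0^0=0 -> mex({0, 1}) = 2
G(6) = mex({1}) = 0
G(7) = mex({0, 1, 2}) = 3
G(8) = mex({0, 1, 2}) = 3
G(9) = mex({0, 2}) = 1
G(10) = mex({0, 2, 3}) = 1
G(11) = mex({0, 3}) = 1
G(12) = mex({1, 3}) = 0
G(13) = mex({0, 1, 2, 3}) = 4
G(14) = mex({0, 1, 2}) = 3
G(15) = mex({0, 1, 2}) = 3
G(16) = mex({0, 1, 2, 4}) = 3
G(17) = mex({0, 1, 3, 4}) = 2
G(18) = mex({0, 1, 3, 4}) = 2
G(19) = mex({0, 1, 3, 5}) = 2
G(20) = mex({0, 1, 2, 3, 5}) = 4
G(21) = mex({0, 1, 2, 3, 5}) = 4
G(22) = mex({1, 2, 6}) = 0
G(23) = mex({0, 1, 2, 3, 4, 6}) = 5
G(24) = mex({0, 1, 2, 3, 4}) = 5
G(25) = mex({0, 1, 3, 4, 7}) = 2
G(26) = mex({0, 1, 3, 4, 5, 7}) = 2
G(27) = mex({0, 1, 3, 5}) = 2
G(28) = mex({0, 1, 2, 5}) = 3
G(29) = mex({0, 1, 2, 4, 5, 6}) = 3
G(30) = mex({1, 2, 4, 6}) = 0
G(31) = mex({0, 1, 2, 3, 4, 6}) = 5
G(32) = mex({1, 2, 3, 4, 7}) = 0
G(33) = mex({0, 3, 7}) = 1
G(34) = mex({0, 2, 3, 5, 7}) = 1
G(35) = mex({0, 2, 3, 5, 6}) = 1
G(36) = mex({0, 1, 2, 5, 6}) = 3
G(37) = mex({0, 1, 2, 4, 5, 6}) = 3
G(38) = mex({0, 1, 2, 4}) = 3
G(39) = mex({0, 1, 2, 3, 4, 7}) = 5
G(40) = mex({0, 1, 2, 3, 4, 5, 7}) = 6
G(41) = mex({0, 1, 2, 3, 5, 7}) = 4
Therefore G(41) = 4.

4


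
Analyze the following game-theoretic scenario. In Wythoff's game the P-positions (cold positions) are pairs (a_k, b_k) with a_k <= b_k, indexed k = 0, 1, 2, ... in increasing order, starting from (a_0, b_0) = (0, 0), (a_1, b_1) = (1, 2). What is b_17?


By Wythoff's theorem, a_k = floor(k * phi) and b_k = floor(k * phi^2) = a_k + k, where phi = (1 + sqrt(5))/2 is the golden ratio.
phi = (1 + sqrt(5))/2 = 1.618034
phi^2 = phi + 1 = 2.618034
k = 17
k * phi^2 = 17 * 2.618034 = 44.506578
b_17 = floor(k * phi^2) = 44 (check: a_17 + k = 27 + 17 = 44)

44


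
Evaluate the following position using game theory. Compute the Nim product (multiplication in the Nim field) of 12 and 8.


Nim multiplication is bilinear over XOR: (u XOR v) * w = (u*w) XOR (v*w).
So we split each operand into its bit components and XOR the pairwise Nim products.
12 = 4 + 8 (as XOR of powers of 2).
8 = 8 (as XOR of powers of 2).
Using the standard Nim-product table on single bits:
  2*2 = 3,   2*4 = 8,   2*8 = 12,
  4*4 = 6,   4*8 = 11,  8*8 = 13,
and  1*x = x (identity), k*l = l*k (commutative).
Pairwise Nim products:
  4 * 8 = 11
  8 * 8 = 13
XOR them: 11 XOR 13 = 6.
Result: 12 * 8 = 6 (in Nim).

6


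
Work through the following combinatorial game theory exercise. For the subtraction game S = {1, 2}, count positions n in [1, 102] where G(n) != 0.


Subtraction set S = {1, 2}, so G(n) = n mod 3.
G(n) = 0 when n is a multiple of 3.
Multiples of 3 in [1, 102]: 34
N-positions (nonzero Grundy) = 102 - 34 = 68

68


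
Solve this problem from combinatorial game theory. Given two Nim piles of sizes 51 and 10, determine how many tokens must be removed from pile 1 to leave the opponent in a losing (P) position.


Piles: 51 and 10
Current XOR: 51 XOR 10 = 57 (non-zero, so this is an N-position).
To make the XOR zero, we need to find a move that balances the piles.
For pile 1 (size 51): target = 51 XOR 57 = 10
We reduce pile 1 from 51 to 10.
Tokens removed: 51 - 10 = 41
Verification: 10 XOR 10 = 0

41


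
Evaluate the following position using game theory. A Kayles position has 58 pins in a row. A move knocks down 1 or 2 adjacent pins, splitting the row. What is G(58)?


Kayles: a move removes 1 or 2 adjacent pins from a contiguous row.
Removing pins from a row of k leaves two independent rows (a, b) with a + b = k - 1 (one pin) or a + b = k - 2 (two pins); an end removal gives a = 0.
By Sprague-Grundy, G(k) = mex{ G(a) XOR G(b) } over all these splits. G(0) = 0.
G(1): splits (0,0):0^0=0 -> mex({0}) = 1
G(2): splits (0,1):0^1=1 (0,0):0^0=0 -> mex({0, 1}) = 2
G(3): splits (0,2):0^2=2 (1,1):1^1=0 (0,1):0^1=1 -> mex({0, 1, 2}) = 3
G(4): splits (0,3):0^3=3 (1,2):1^2=3 (0,2):0^2=2 (1,1):1^1=0 -> mex({0, 2, 3}) = 1
G(5): splits (0,4):0^1=1 (1,3):1^3=2 (2,2):2^2=0 (0,3):0^3=3 (1,2):1^2=3 -> mex({0, 1, 2, 3}) = 4
G(6) = mex({0, 1, 2, 4}) = 3
G(7) = mex({0, 1, 3, 4, 5}) = 2
G(8) = mex({0, 2, 3, 5, 6}) = 1
G(9) = mex({0, 1, 2, 3, 6, 7}) = 4
G(10) = mex({0, 1, 3, 4, 5, 7}) = 2
G(11) = mex({0, 1, 2, 3, 4, 5}) = 6
G(12) = mex({0, 1, 2, 3, 5, 6, 7}) = 4
G(13) = mex({0, 2, 3, 4, 6, 7}) = 1
G(14) = mex({0, 1, 4, 5, 6, 7}) = 2
G(15) = mex({0, 1, 2, 3, 4, 5, 6}) = 7
G(16) = mex({0, 2, 3, 5, 6, 7}) = 1
G(17) = mex({0, 1, 2, 3, 5, 6, 7}) = 4
G(18) = mex({0, 1, 2, 4, 5, 6}) = 3
G(19) = mex({0, 1, 3, 4, 5, 7}) = 2
G(20) = mex({0, 2, 3, 4, 5, 6, 7}) = 1
G(21) = mex({0, 1, 2, 3, 5, 6, 7}) = 4
G(22) = mex({0, 1, 2, 3, 4, 5, 7}) = 6
G(23) = mex({0, 1, 2, 3, 4, 5, 6}) = 7
G(24) = mex({0, 1, 2, 3, 5, 6, 7}) = 4
G(25) = mex({0, 2, 3, 4, 6, 7}) = 1
G(26) = mex({0, 1, 3, 4, 5, 6, 7}) = 2
G(27) = mex({0, 1, 2, 3, 4, 5, 6, 7}) = 8
G(28) = mex({0, 1, 2, 3, 4, 6, 7, 8}) = 5
G(29) = mex({0, 1, 2, 3, 5, 6, 7, 8, 9}) = 4
G(30) = mex({0, 1, 2, 3, 4, 5, 6, 9, 10}) = 7
G(31) = mex({0, 1, 3, 4, 5, 7, 10, 11}) = 2
G(32) = mex({0, 2, 3, 4, 5, 6, 7, 9, 11}) = 1
G(33) = mex({0, 1, 2, 3, 4, 5, 6, 7, 9, 12}) = 8
G(34) = mex({0, 1, 2, 3, 4, 5, 7, 8, 11, 12}) = 6
G(35) = mex({0, 1, 2, 3, 4, 5, 6, 8, 9, 10, 11}) = 7
G(36) = mex({0, 1, 2, 3, 5, 6, 7, 9, 10}) = 4
G(37) = mex({0, 2, 3, 4, 6, 7, 9, 10, 11, 12}) = 1
G(38) = mex({0, 1, 3, 4, 5, 6, 7, 9, 10, 11, 12}) = 2
G(39) = mex({0, 1, 2, 4, 5, 6, 7, 9, 10, 12, 14}) = 3
G(40) = mex({0, 2, 3, 4, 6, 7, 11, 12, 14}) = 1
G(41) = mex({0, 1, 2, 3, 5, 6, 7, 9, 10, 11, 12}) = 4
G(42) = mex({0, 1, 2, 3, 4, 5, 6, 9, 10}) = 7
G(43) = mex({0, 1, 3, 4, 5, 7, 9, 10, 12, 15}) = 2
G(44) = mex({0, 2, 3, 4, 5, 6, 7, 9, 10, 12, 15}) = 1
G(45) = mex({0, 1, 2, 3, 4, 5, 6, 7, 9, 10, 12, 14}) = 8
G(46) = mex({0, 1, 3, 4, 5, 7, 8, 11, 12, 14}) = 2
G(47) = mex({0, 1, 2, 3, 4, 5, 6, 8, 9, 10, 11, 12}) = 7
G(48) = mex({0, 1, 2, 3, 5, 6, 7, 9, 10}) = 4
G(49) = mex({0, 2, 3, 4, 6, 7, 9, 10, 11, 12, 15}) = 1
G(50) = mex({0, 1, 4, 5, 6, 7, 9, 11, 12, 14, 15}) = 2
G(51) = mex({0, 1, 2, 3, 4, 5, 6, 7, 9, 12, 14, 15}) = 8
G(52) = mex({0, 2, 3, 4, 5, 6, 7, 8, 11, 12, 15}) = 1
G(53) = mex({0, 1, 2, 3, 5, 6, 7, 8, 9, 10, 11, 12}) = 4
G(54) = mex({0, 1, 2, 3, 4, 5, 6, 9, 10}) = 7
G(55) = mex({0, 1, 3, 4, 5, 7, 9, 10, 11, 12}) = 2
G(56) = mex({0, 2, 3, 4, 5, 6, 7, 9, 10, 11, 12, 13, 14}) = 1
G(57) = mex({0, 1, 2, 3, 5, 6, 7, 9, 10, 12, 13, 14, 15}) = 4
G(58) = mex({0, 1, 3, 4, 5, 7, 11, 12, 14, 15}) = 2
Therefore G(58) = 2.

2


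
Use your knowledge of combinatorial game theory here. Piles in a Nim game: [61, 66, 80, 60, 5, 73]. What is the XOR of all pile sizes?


We need the XOR (exclusive or) of all pile sizes.
After XOR-ing pile 1 (size 61): 0 XOR 61 = 61
After XOR-ing pile 2 (size 66): 61 XOR 66 = 127
After XOR-ing pile 3 (size 80): 127 XOR 80 = 47
After XOR-ing pile 4 (size 60): 47 XOR 60 = 19
After XOR-ing pile 5 (size 5): 19 XOR 5 = 22
After XOR-ing pile 6 (size 73): 22 XOR 73 = 95
The Nim-value of this position is 95.

95


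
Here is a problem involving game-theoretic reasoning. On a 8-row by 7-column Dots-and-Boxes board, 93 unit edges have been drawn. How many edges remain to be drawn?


Grid: 8 x 7 boxes, i.e. 9 rows and 8 columns of dots.
Horizontal edges: (rows + 1) * cols = 9 * 7 = 63
Vertical edges: rows * (cols + 1) = 8 * 8 = 64
Total edges: 63 + 64 = 127
Edges drawn: 93
Remaining: 127 - 93 = 34

34


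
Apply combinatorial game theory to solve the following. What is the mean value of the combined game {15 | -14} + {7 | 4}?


G1 = {15 | -14}, G2 = {7 | 4}
Each is a switch {a | b} with numbers a > b; its mean value is (a + b)/2, and mean value is additive over game sums: m(G1 + G2) = m(G1) + m(G2).
Mean of G1 = (15 + (-14))/2 = 1/2 = 1/2
Mean of G2 = (7 + (4))/2 = 11/2 = 11/2
Mean of G1 + G2 = 1/2 + 11/2 = 6

6


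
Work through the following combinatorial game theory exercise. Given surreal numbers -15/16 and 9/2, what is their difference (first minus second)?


x = -15/16, y = 9/2
Converting to common denominator: 16
x = -15/16, y = 72/16
x - y = -15/16 - 9/2 = -87/16

-87/16


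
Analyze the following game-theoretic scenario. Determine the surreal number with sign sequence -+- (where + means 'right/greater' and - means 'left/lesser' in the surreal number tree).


Sign expansion: -+-
Rule: track bounds (lo, hi), initially (-inf, +inf). On '+', the current value becomes lo and we move to the simplest number in (value, hi): value + 1 if hi = +inf, otherwise the midpoint (value + hi)/2. On '-', the current value becomes hi and we move to value - 1 if lo = -inf, otherwise the midpoint (lo + value)/2.
Start at 0.
Step 1: sign = -, move left. Bounds: (-inf, 0). Value = -1
Step 2: sign = +, move right. Bounds: (-1, 0). Value = -1/2
Step 3: sign = -, move left. Bounds: (-1, -1/2). Value = -3/4
The surreal number with sign expansion -+- is -3/4.

-3/4


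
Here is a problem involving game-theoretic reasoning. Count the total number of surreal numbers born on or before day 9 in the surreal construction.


Day 0: {|} = 0 is born. Count = 1.
Day n: the number of surreal numbers born by day n is 2^(n+1) - 1.
By day 0: 2^1 - 1 = 1
By day 1: 2^2 - 1 = 3
By day 2: 2^3 - 1 = 7
By day 3: 2^4 - 1 = 15
By day 4: 2^5 - 1 = 31
By day 5: 2^6 - 1 = 63
By day 6: 2^7 - 1 = 127
By day 7: 2^8 - 1 = 255
By day 8: 2^9 - 1 = 511
By day 9: 2^10 - 1 = 1023
By day 9: 1023 surreal numbers.

1023


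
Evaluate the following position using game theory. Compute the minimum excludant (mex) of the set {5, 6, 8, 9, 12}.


Set = {5, 6, 8, 9, 12}
0 is NOT in the set. This is the mex.
mex = 0

0


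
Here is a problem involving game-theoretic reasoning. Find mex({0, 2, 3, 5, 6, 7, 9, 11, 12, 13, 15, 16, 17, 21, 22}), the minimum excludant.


Set = {0, 2, 3, 5, 6, 7, 9, 11, 12, 13, 15, 16, 17, 21, 22}
0 is in the set.
1 is NOT in the set. This is the mex.
mex = 1

1


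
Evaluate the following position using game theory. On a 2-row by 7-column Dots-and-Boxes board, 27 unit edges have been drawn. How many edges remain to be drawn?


Grid: 2 x 7 boxes, i.e. 3 rows and 8 columns of dots.
Horizontal edges: (rows + 1) * cols = 3 * 7 = 21
Vertical edges: rows * (cols + 1) = 2 * 8 = 16
Total edges: 21 + 16 = 37
Edges drawn: 27
Remaining: 37 - 27 = 10

10


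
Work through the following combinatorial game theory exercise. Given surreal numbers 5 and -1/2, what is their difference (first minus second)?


x = 5, y = -1/2
Converting to common denominator: 2
x = 10/2, y = -1/2
x - y = 5 - -1/2 = 11/2

11/2
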